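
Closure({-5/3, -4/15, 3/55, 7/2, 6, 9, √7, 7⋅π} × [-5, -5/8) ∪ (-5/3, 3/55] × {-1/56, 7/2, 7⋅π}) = ([-5/3, 3/55] × {-1/56, 7/2, 7⋅π}) ∪ ({-5/3, -4/15, 3/55, 7/2, 6, 9, √7, 7⋅π} × [-5, -5/8])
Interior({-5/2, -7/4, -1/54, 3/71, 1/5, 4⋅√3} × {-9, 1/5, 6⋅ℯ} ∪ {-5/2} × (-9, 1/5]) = ∅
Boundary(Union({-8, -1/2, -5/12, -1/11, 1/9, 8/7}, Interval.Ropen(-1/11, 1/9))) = {-8, -1/2, -5/12, -1/11, 1/9, 8/7}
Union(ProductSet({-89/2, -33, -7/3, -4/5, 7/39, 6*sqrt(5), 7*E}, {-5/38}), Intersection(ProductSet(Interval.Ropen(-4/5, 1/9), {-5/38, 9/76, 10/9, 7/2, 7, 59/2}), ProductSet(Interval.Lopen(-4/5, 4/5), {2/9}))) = ProductSet({-89/2, -33, -7/3, -4/5, 7/39, 6*sqrt(5), 7*E}, {-5/38})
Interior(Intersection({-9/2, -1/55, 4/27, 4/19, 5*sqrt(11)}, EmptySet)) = EmptySet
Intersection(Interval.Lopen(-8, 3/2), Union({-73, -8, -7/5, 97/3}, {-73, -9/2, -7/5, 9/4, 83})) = {-9/2, -7/5}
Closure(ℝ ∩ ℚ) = ℝ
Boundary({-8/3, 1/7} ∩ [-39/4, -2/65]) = {-8/3}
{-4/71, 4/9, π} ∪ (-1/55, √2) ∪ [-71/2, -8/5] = [-71/2, -8/5] ∪ {-4/71, π} ∪ (-1/55, √2)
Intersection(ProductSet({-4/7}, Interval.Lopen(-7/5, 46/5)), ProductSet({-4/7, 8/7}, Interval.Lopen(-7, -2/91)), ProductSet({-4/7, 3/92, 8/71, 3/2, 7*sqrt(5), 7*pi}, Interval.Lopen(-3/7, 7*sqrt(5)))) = ProductSet({-4/7}, Interval.Lopen(-3/7, -2/91))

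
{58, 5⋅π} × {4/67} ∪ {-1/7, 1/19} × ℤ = ({-1/7, 1/19} × ℤ) ∪ ({58, 5⋅π} × {4/67})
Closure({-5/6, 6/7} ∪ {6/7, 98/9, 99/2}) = {-5/6, 6/7, 98/9, 99/2}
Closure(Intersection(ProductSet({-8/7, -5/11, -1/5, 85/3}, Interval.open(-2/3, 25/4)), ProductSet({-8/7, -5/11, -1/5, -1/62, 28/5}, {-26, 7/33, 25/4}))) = ProductSet({-8/7, -5/11, -1/5}, {7/33})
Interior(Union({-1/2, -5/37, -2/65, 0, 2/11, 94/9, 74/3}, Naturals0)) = EmptySet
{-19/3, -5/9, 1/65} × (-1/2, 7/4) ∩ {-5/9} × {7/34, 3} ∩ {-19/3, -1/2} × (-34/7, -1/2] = ∅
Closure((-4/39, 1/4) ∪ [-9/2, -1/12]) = [-9/2, 1/4]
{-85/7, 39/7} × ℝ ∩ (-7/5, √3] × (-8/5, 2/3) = ∅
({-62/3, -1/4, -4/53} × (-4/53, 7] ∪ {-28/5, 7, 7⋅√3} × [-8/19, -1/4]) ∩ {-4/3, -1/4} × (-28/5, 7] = {-1/4} × (-4/53, 7]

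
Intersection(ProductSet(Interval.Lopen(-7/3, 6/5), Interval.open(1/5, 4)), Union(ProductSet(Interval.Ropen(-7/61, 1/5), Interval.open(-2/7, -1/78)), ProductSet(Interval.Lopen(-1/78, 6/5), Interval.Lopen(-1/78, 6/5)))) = ProductSet(Interval.Lopen(-1/78, 6/5), Interval.Lopen(1/5, 6/5))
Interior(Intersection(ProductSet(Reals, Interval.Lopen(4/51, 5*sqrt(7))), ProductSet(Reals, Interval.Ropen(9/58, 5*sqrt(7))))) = ProductSet(Reals, Interval.open(9/58, 5*sqrt(7)))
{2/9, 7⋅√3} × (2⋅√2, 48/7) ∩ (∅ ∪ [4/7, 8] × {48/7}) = ∅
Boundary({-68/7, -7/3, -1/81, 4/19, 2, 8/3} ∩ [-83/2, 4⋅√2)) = {-68/7, -7/3, -1/81, 4/19, 2, 8/3}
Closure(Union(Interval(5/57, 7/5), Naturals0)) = Union(Complement(Naturals0, Interval.open(5/57, 7/5)), Interval(5/57, 7/5), Naturals0)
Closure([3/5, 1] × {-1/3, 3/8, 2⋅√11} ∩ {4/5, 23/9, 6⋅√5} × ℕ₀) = ∅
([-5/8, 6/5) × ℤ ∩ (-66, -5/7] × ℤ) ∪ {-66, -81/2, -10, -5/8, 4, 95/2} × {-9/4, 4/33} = {-66, -81/2, -10, -5/8, 4, 95/2} × {-9/4, 4/33}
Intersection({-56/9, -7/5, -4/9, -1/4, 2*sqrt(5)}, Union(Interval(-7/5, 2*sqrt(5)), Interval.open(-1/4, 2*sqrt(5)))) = {-7/5, -4/9, -1/4, 2*sqrt(5)}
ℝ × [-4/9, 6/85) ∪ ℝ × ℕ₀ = ℝ × ([-4/9, 6/85) ∪ ℕ₀)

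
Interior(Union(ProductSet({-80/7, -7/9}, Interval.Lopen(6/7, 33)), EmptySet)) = EmptySet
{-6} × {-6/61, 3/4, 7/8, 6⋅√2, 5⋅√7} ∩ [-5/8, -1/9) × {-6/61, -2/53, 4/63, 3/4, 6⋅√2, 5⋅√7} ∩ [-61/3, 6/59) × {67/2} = ∅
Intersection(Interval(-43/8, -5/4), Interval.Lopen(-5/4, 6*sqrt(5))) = EmptySet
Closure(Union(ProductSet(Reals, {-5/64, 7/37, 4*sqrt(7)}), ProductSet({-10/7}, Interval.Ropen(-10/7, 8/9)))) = Union(ProductSet({-10/7}, Interval(-10/7, 8/9)), ProductSet(Reals, {-5/64, 7/37, 4*sqrt(7)}))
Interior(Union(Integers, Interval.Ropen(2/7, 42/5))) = Union(Complement(Integers, Union(Complement(Integers, Interval.open(2/7, 42/5)), {2/7, 42/5})), Complement(Interval.open(2/7, 42/5), Complement(Integers, Interval.open(2/7, 42/5))), Complement(Range(1, 9, 1), Complement(Integers, Interval.open(2/7, 42/5))), Complement(Range(1, 9, 1), Union(Complement(Integers, Interval.open(2/7, 42/5)), {2/7, 42/5})))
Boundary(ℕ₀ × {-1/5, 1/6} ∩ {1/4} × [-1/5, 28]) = ∅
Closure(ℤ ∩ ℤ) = ℤ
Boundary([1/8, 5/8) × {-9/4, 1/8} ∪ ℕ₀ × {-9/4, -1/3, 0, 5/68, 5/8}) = (ℕ₀ × {-9/4, -1/3, 0, 5/68, 5/8}) ∪ ([1/8, 5/8] × {-9/4, 1/8})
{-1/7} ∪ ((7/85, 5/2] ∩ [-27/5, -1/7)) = {-1/7}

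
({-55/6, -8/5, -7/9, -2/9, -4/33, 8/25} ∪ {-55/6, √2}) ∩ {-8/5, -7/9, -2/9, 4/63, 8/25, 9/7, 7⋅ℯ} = {-8/5, -7/9, -2/9, 8/25}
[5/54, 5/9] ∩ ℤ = ∅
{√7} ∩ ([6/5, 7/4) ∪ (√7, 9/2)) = ∅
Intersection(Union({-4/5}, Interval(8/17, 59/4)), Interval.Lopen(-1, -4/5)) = {-4/5}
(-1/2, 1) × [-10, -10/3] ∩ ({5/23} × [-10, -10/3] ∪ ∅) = {5/23} × [-10, -10/3]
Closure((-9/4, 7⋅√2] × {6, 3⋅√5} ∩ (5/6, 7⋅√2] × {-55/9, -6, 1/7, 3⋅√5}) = [5/6, 7⋅√2] × {3⋅√5}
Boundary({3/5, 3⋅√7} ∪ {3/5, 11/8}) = {3/5, 11/8, 3⋅√7}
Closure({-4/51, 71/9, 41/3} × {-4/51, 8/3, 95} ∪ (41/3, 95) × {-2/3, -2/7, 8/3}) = ({-4/51, 71/9, 41/3} × {-4/51, 8/3, 95}) ∪ ([41/3, 95] × {-2/3, -2/7, 8/3})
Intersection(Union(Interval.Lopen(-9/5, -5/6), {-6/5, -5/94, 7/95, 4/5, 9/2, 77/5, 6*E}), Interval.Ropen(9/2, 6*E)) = {9/2, 77/5}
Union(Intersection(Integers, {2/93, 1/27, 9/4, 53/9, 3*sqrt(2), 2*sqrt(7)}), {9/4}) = {9/4}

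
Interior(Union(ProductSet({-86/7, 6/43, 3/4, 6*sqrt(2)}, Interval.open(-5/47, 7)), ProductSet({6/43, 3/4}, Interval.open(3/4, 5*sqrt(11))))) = EmptySet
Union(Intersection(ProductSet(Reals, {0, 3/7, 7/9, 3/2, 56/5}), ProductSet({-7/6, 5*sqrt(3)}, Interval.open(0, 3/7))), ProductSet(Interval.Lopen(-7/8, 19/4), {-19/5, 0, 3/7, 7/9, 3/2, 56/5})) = ProductSet(Interval.Lopen(-7/8, 19/4), {-19/5, 0, 3/7, 7/9, 3/2, 56/5})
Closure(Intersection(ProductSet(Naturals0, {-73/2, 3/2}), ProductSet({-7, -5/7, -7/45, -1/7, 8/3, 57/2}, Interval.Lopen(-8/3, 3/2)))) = EmptySet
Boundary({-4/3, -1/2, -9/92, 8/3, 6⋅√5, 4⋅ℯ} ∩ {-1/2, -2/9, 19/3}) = {-1/2}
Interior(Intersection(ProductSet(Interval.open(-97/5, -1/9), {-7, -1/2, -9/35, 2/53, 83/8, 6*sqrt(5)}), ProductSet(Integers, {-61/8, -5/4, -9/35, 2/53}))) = EmptySet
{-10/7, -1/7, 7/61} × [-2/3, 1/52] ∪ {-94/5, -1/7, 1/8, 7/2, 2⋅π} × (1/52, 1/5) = ({-10/7, -1/7, 7/61} × [-2/3, 1/52]) ∪ ({-94/5, -1/7, 1/8, 7/2, 2⋅π} × (1/52, 1/5))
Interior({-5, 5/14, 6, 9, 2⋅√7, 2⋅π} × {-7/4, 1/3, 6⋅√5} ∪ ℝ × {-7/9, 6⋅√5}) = ∅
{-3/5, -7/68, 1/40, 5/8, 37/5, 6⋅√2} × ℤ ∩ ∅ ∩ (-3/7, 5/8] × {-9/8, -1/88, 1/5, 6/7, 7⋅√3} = ∅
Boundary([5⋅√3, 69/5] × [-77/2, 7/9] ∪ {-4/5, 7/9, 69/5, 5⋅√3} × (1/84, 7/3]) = ({69/5, 5⋅√3} × [-77/2, 7/9]) ∪ ([5⋅√3, 69/5] × {-77/2, 7/9}) ∪ ({-4/5, 7/9, 69/5, 5⋅√3} × [1/84, 7/3])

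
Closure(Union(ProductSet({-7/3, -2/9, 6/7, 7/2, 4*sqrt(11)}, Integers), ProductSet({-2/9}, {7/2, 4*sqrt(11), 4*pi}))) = Union(ProductSet({-2/9}, {7/2, 4*sqrt(11), 4*pi}), ProductSet({-7/3, -2/9, 6/7, 7/2, 4*sqrt(11)}, Integers))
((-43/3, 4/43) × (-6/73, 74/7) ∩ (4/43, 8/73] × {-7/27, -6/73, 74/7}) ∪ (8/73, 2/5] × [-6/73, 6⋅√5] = (8/73, 2/5] × [-6/73, 6⋅√5]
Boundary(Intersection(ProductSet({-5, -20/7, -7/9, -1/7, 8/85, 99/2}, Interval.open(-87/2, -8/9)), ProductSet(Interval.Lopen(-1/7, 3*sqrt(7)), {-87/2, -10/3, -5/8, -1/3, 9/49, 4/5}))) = ProductSet({8/85}, {-10/3})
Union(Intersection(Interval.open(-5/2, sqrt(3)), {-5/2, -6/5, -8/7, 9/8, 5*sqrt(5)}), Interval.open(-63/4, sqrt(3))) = Interval.open(-63/4, sqrt(3))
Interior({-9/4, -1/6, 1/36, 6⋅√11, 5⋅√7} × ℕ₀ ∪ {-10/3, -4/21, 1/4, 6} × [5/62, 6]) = ∅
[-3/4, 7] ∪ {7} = [-3/4, 7]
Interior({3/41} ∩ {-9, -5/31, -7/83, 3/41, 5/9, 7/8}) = ∅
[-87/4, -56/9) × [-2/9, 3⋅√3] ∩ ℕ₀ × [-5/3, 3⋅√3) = ∅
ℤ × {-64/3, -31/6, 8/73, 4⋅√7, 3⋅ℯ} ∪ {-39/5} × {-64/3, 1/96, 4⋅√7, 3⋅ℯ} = ({-39/5} × {-64/3, 1/96, 4⋅√7, 3⋅ℯ}) ∪ (ℤ × {-64/3, -31/6, 8/73, 4⋅√7, 3⋅ℯ})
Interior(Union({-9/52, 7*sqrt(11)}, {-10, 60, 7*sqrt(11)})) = EmptySet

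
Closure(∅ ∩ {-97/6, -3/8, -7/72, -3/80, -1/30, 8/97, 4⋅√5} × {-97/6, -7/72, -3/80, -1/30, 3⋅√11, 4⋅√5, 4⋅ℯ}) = ∅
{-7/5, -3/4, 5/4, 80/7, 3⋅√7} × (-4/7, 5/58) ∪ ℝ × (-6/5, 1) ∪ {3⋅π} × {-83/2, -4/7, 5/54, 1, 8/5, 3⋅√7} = (ℝ × (-6/5, 1)) ∪ ({3⋅π} × {-83/2, -4/7, 5/54, 1, 8/5, 3⋅√7})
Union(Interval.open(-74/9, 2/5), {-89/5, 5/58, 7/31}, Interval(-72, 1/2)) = Interval(-72, 1/2)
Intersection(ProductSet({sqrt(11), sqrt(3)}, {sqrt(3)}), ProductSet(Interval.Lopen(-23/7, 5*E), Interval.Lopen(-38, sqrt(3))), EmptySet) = EmptySet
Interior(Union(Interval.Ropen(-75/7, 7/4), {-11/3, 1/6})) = Interval.open(-75/7, 7/4)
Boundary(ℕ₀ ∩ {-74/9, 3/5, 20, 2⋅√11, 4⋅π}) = {20}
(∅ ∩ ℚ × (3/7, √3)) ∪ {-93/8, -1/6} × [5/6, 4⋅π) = {-93/8, -1/6} × [5/6, 4⋅π)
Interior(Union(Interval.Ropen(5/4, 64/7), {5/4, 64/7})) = Interval.open(5/4, 64/7)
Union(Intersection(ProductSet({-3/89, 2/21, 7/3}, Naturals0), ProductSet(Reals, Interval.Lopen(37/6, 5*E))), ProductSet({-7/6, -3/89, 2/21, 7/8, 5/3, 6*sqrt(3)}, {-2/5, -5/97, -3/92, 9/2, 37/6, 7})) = Union(ProductSet({-3/89, 2/21, 7/3}, Range(7, 14, 1)), ProductSet({-7/6, -3/89, 2/21, 7/8, 5/3, 6*sqrt(3)}, {-2/5, -5/97, -3/92, 9/2, 37/6, 7}))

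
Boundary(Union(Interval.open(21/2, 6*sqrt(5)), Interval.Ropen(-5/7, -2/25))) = {-5/7, -2/25, 21/2, 6*sqrt(5)}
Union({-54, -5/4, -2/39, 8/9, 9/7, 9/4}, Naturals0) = Union({-54, -5/4, -2/39, 8/9, 9/7, 9/4}, Naturals0)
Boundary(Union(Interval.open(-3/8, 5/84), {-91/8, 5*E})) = {-91/8, -3/8, 5/84, 5*E}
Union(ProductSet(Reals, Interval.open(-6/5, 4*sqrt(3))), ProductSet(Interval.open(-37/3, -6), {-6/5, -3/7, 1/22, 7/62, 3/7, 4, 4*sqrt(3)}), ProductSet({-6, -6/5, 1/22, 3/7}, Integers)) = Union(ProductSet({-6, -6/5, 1/22, 3/7}, Integers), ProductSet(Interval.open(-37/3, -6), {-6/5, -3/7, 1/22, 7/62, 3/7, 4, 4*sqrt(3)}), ProductSet(Reals, Interval.open(-6/5, 4*sqrt(3))))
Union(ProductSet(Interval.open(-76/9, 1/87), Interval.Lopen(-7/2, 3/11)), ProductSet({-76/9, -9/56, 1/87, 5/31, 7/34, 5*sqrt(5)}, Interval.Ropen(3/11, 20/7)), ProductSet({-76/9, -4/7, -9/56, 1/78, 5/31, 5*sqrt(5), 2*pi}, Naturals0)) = Union(ProductSet({-76/9, -9/56, 1/87, 5/31, 7/34, 5*sqrt(5)}, Interval.Ropen(3/11, 20/7)), ProductSet({-76/9, -4/7, -9/56, 1/78, 5/31, 5*sqrt(5), 2*pi}, Naturals0), ProductSet(Interval.open(-76/9, 1/87), Interval.Lopen(-7/2, 3/11)))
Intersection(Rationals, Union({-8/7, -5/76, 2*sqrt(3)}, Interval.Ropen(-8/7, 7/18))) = Intersection(Interval.Ropen(-8/7, 7/18), Rationals)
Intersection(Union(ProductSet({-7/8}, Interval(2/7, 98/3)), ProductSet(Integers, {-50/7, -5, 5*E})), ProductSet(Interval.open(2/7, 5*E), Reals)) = ProductSet(Range(1, 14, 1), {-50/7, -5, 5*E})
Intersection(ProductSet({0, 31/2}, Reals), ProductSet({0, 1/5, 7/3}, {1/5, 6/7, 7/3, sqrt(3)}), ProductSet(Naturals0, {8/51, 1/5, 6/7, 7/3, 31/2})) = ProductSet({0}, {1/5, 6/7, 7/3})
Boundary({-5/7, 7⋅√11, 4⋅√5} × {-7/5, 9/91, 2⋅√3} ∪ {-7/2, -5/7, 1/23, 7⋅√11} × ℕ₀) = ({-7/2, -5/7, 1/23, 7⋅√11} × ℕ₀) ∪ ({-5/7, 7⋅√11, 4⋅√5} × {-7/5, 9/91, 2⋅√3})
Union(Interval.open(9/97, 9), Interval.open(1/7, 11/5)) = Interval.open(9/97, 9)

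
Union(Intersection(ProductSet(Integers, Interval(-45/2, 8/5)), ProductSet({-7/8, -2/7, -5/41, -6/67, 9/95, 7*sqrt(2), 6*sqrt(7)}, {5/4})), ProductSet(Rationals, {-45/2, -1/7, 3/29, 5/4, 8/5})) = ProductSet(Rationals, {-45/2, -1/7, 3/29, 5/4, 8/5})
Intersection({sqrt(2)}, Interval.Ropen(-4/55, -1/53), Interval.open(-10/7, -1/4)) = EmptySet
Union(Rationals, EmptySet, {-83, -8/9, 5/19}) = Rationals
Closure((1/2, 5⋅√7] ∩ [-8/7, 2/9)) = ∅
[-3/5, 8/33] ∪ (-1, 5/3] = (-1, 5/3]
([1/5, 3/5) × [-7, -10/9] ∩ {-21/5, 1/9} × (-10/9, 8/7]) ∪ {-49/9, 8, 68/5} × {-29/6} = {-49/9, 8, 68/5} × {-29/6}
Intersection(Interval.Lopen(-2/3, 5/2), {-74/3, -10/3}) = EmptySet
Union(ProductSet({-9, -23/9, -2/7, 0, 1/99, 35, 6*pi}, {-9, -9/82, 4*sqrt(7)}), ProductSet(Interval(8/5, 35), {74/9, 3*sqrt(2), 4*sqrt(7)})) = Union(ProductSet({-9, -23/9, -2/7, 0, 1/99, 35, 6*pi}, {-9, -9/82, 4*sqrt(7)}), ProductSet(Interval(8/5, 35), {74/9, 3*sqrt(2), 4*sqrt(7)}))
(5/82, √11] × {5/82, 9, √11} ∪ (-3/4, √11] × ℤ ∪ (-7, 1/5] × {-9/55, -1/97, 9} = ((-3/4, √11] × ℤ) ∪ ((-7, 1/5] × {-9/55, -1/97, 9}) ∪ ((5/82, √11] × {5/82, 9, √11})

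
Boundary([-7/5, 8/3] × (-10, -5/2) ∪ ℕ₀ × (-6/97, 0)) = ({-7/5, 8/3} × [-10, -5/2]) ∪ ([-7/5, 8/3] × {-10, -5/2}) ∪ ((ℕ₀ ∪ (ℕ₀ \ (-7/5, 8/3))) × [-6/97, 0])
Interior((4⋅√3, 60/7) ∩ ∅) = ∅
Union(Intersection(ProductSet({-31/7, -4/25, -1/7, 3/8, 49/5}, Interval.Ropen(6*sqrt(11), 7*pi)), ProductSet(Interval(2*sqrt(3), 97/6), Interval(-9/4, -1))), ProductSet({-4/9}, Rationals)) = ProductSet({-4/9}, Rationals)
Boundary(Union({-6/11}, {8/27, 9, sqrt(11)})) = {-6/11, 8/27, 9, sqrt(11)}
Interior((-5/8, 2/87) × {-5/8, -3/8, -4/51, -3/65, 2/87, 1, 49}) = ∅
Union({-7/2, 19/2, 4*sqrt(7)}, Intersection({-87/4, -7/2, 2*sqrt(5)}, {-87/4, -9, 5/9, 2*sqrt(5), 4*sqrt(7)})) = {-87/4, -7/2, 19/2, 2*sqrt(5), 4*sqrt(7)}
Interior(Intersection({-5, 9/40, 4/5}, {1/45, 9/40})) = EmptySet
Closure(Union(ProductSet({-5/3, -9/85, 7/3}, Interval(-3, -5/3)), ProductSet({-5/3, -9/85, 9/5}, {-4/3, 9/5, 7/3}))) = Union(ProductSet({-5/3, -9/85, 9/5}, {-4/3, 9/5, 7/3}), ProductSet({-5/3, -9/85, 7/3}, Interval(-3, -5/3)))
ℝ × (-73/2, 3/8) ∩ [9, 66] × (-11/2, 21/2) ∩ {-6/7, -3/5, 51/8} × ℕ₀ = ∅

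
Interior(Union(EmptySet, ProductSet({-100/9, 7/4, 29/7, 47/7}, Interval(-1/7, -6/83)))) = EmptySet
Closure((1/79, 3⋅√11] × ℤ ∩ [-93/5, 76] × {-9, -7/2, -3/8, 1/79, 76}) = [1/79, 3⋅√11] × {-9, 76}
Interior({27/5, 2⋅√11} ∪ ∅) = ∅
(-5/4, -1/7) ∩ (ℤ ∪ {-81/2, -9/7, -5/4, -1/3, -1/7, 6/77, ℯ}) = {-1} ∪ {-1/3}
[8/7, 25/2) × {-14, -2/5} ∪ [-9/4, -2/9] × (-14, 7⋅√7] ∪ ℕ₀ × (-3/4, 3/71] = (ℕ₀ × (-3/4, 3/71]) ∪ ([8/7, 25/2) × {-14, -2/5}) ∪ ([-9/4, -2/9] × (-14, 7⋅√7])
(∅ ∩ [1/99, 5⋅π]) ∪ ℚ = ℚ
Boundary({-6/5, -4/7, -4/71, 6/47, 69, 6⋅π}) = {-6/5, -4/7, -4/71, 6/47, 69, 6⋅π}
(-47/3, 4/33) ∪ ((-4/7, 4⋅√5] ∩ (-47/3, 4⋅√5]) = (-47/3, 4⋅√5]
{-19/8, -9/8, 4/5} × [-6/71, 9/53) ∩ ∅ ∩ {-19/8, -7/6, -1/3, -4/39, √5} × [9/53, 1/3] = ∅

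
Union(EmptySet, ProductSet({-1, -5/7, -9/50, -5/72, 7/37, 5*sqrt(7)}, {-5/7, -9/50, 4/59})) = ProductSet({-1, -5/7, -9/50, -5/72, 7/37, 5*sqrt(7)}, {-5/7, -9/50, 4/59})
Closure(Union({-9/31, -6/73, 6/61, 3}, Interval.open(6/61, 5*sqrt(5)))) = Union({-9/31, -6/73}, Interval(6/61, 5*sqrt(5)))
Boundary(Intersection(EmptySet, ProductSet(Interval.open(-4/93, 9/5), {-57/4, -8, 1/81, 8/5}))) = EmptySet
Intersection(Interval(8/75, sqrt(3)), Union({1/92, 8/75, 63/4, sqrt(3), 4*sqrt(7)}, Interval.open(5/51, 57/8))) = Interval(8/75, sqrt(3))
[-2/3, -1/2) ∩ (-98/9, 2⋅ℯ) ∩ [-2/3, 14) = [-2/3, -1/2)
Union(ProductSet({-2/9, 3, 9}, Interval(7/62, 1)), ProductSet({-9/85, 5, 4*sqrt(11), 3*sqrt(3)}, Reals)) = Union(ProductSet({-2/9, 3, 9}, Interval(7/62, 1)), ProductSet({-9/85, 5, 4*sqrt(11), 3*sqrt(3)}, Reals))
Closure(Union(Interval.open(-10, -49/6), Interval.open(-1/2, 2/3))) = Union(Interval(-10, -49/6), Interval(-1/2, 2/3))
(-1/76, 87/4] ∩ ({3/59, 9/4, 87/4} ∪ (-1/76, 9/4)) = (-1/76, 9/4] ∪ {87/4}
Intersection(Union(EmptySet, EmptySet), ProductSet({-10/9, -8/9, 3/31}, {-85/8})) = EmptySet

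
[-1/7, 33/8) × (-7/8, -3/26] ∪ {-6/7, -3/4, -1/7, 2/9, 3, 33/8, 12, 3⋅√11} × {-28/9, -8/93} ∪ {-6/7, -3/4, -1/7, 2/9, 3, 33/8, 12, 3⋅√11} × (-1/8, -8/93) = ([-1/7, 33/8) × (-7/8, -3/26]) ∪ ({-6/7, -3/4, -1/7, 2/9, 3, 33/8, 12, 3⋅√11} × ({-28/9} ∪ (-1/8, -8/93]))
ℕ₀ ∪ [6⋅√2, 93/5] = ℕ₀ ∪ [6⋅√2, 93/5]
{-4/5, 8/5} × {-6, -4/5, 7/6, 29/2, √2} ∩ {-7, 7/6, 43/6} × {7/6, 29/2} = ∅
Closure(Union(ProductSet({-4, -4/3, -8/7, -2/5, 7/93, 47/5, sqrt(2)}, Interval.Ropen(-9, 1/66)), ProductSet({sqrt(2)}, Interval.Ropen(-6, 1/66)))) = ProductSet({-4, -4/3, -8/7, -2/5, 7/93, 47/5, sqrt(2)}, Interval(-9, 1/66))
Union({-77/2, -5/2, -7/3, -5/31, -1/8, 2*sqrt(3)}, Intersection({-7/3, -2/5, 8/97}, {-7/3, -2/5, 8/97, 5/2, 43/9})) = {-77/2, -5/2, -7/3, -2/5, -5/31, -1/8, 8/97, 2*sqrt(3)}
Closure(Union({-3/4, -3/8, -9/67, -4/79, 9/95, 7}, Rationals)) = Reals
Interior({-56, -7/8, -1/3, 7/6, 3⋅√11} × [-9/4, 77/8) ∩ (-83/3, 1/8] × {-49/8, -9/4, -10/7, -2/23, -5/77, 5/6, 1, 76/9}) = ∅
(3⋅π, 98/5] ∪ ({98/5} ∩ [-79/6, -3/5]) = (3⋅π, 98/5]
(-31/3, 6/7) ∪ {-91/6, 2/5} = {-91/6} ∪ (-31/3, 6/7)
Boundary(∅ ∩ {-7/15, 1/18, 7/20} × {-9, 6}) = ∅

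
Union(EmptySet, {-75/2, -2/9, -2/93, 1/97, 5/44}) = {-75/2, -2/9, -2/93, 1/97, 5/44}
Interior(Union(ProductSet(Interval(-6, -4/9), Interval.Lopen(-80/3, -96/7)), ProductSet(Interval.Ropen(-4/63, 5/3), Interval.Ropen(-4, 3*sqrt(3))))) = Union(ProductSet(Interval.open(-6, -4/9), Interval.open(-80/3, -96/7)), ProductSet(Interval.open(-4/63, 5/3), Interval.open(-4, 3*sqrt(3))))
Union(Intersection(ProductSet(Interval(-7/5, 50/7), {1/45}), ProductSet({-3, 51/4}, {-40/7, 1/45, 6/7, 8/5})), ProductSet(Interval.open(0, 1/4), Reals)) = ProductSet(Interval.open(0, 1/4), Reals)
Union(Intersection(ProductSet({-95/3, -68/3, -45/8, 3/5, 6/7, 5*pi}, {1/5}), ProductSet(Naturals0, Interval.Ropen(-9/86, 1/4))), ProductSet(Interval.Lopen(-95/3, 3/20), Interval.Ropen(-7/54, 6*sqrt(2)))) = ProductSet(Interval.Lopen(-95/3, 3/20), Interval.Ropen(-7/54, 6*sqrt(2)))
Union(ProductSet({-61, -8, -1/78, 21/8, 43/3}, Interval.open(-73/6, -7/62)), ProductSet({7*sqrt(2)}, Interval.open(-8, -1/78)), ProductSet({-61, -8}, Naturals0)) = Union(ProductSet({7*sqrt(2)}, Interval.open(-8, -1/78)), ProductSet({-61, -8}, Naturals0), ProductSet({-61, -8, -1/78, 21/8, 43/3}, Interval.open(-73/6, -7/62)))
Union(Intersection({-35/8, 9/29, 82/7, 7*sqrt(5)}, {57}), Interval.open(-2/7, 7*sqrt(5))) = Interval.open(-2/7, 7*sqrt(5))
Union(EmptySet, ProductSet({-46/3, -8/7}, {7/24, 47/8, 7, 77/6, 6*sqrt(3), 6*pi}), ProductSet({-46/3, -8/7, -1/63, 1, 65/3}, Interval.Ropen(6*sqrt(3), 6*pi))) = Union(ProductSet({-46/3, -8/7}, {7/24, 47/8, 7, 77/6, 6*sqrt(3), 6*pi}), ProductSet({-46/3, -8/7, -1/63, 1, 65/3}, Interval.Ropen(6*sqrt(3), 6*pi)))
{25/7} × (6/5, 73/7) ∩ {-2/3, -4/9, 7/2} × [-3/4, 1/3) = ∅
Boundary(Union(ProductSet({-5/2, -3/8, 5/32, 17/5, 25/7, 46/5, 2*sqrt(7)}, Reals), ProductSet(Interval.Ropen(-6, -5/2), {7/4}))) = Union(ProductSet({-5/2, -3/8, 5/32, 17/5, 25/7, 46/5, 2*sqrt(7)}, Reals), ProductSet(Interval(-6, -5/2), {7/4}))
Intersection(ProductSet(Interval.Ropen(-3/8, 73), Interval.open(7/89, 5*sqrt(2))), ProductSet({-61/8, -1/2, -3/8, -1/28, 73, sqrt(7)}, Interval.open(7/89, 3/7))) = ProductSet({-3/8, -1/28, sqrt(7)}, Interval.open(7/89, 3/7))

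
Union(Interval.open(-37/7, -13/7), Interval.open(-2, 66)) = Interval.open(-37/7, 66)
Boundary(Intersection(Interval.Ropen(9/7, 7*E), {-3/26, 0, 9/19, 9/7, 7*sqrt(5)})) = {9/7, 7*sqrt(5)}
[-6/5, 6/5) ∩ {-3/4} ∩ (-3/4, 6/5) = ∅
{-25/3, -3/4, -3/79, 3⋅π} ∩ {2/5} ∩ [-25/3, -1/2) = ∅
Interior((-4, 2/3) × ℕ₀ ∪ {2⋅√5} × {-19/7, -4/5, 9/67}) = ∅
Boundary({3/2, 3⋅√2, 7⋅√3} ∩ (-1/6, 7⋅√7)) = {3/2, 3⋅√2, 7⋅√3}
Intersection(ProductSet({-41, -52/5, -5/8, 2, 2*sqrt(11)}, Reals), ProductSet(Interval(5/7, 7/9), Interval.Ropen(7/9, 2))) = EmptySet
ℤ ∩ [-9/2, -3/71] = {-4, -3, -2, -1}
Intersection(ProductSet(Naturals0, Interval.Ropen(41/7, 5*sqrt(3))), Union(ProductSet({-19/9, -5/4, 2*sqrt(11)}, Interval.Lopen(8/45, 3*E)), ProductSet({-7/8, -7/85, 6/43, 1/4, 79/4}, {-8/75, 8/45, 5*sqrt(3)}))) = EmptySet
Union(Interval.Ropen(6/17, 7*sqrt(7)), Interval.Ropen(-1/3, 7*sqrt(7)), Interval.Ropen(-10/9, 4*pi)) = Interval.Ropen(-10/9, 7*sqrt(7))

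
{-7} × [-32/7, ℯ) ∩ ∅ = ∅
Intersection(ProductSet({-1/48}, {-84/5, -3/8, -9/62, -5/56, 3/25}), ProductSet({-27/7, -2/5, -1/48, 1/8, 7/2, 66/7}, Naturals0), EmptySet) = EmptySet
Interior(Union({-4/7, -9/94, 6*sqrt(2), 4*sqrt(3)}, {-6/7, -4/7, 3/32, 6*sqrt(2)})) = EmptySet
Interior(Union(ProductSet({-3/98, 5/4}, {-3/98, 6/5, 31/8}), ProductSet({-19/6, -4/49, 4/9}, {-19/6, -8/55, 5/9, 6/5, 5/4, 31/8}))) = EmptySet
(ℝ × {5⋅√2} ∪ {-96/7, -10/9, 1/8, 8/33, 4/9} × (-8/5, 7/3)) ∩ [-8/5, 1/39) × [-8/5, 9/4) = {-10/9} × (-8/5, 9/4)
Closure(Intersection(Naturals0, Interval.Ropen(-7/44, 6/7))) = Range(0, 1, 1)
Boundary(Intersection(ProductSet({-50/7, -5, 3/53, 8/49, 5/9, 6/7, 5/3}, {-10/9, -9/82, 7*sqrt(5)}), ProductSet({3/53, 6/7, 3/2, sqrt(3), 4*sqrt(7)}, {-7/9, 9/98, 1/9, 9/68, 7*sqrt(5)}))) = ProductSet({3/53, 6/7}, {7*sqrt(5)})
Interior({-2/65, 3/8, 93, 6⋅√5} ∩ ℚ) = ∅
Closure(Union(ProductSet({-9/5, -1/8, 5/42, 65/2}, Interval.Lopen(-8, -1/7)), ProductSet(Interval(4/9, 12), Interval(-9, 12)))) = Union(ProductSet({-9/5, -1/8, 5/42, 65/2}, Interval(-8, -1/7)), ProductSet(Interval(4/9, 12), Interval(-9, 12)))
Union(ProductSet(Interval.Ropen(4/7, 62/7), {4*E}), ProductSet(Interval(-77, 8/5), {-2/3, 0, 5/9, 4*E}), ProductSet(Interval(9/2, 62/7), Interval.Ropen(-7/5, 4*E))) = Union(ProductSet(Interval(-77, 8/5), {-2/3, 0, 5/9, 4*E}), ProductSet(Interval.Ropen(4/7, 62/7), {4*E}), ProductSet(Interval(9/2, 62/7), Interval.Ropen(-7/5, 4*E)))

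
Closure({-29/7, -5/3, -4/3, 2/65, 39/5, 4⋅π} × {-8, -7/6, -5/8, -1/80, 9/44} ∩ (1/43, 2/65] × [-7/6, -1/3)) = {2/65} × {-7/6, -5/8}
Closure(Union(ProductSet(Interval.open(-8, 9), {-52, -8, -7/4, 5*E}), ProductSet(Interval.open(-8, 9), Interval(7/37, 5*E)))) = ProductSet(Interval(-8, 9), Union({-52, -8, -7/4}, Interval(7/37, 5*E)))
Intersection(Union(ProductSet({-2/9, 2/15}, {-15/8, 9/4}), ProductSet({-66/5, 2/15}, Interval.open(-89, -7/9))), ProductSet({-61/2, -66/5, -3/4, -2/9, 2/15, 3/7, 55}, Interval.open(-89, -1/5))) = Union(ProductSet({-66/5, 2/15}, Interval.open(-89, -7/9)), ProductSet({-2/9, 2/15}, {-15/8}))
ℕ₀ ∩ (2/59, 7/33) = ∅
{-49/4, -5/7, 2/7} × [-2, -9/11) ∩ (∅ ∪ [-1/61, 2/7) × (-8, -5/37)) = ∅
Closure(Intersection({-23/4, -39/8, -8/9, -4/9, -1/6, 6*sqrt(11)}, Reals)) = {-23/4, -39/8, -8/9, -4/9, -1/6, 6*sqrt(11)}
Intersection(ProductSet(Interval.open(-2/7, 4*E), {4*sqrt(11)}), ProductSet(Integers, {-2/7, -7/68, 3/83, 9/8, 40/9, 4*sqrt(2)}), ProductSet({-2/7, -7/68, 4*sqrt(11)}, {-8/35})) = EmptySet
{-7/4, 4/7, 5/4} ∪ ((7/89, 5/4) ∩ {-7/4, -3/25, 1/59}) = {-7/4, 4/7, 5/4}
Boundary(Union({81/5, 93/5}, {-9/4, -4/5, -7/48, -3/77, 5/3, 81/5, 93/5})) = {-9/4, -4/5, -7/48, -3/77, 5/3, 81/5, 93/5}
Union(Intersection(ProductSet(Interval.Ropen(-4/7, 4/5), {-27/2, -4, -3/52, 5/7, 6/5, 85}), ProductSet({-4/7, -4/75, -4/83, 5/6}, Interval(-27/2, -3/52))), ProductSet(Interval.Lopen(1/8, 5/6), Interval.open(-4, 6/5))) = Union(ProductSet({-4/7, -4/75, -4/83}, {-27/2, -4, -3/52}), ProductSet(Interval.Lopen(1/8, 5/6), Interval.open(-4, 6/5)))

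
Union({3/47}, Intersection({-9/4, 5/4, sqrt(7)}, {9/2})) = {3/47}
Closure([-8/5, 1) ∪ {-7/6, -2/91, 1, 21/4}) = [-8/5, 1] ∪ {21/4}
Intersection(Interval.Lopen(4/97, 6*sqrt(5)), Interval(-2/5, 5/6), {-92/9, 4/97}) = EmptySet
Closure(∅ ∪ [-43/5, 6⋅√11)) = [-43/5, 6⋅√11]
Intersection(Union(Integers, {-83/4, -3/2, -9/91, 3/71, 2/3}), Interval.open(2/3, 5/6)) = EmptySet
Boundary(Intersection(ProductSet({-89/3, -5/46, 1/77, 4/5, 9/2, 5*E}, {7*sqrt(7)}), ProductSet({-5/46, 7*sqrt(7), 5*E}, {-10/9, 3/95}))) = EmptySet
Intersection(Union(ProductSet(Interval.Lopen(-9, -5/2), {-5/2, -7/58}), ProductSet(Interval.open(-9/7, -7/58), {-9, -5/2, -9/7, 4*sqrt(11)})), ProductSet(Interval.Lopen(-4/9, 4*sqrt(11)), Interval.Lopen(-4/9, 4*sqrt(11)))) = ProductSet(Interval.open(-4/9, -7/58), {4*sqrt(11)})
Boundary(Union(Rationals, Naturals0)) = Reals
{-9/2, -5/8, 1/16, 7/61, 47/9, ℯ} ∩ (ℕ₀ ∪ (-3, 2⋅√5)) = {-5/8, 1/16, 7/61, ℯ}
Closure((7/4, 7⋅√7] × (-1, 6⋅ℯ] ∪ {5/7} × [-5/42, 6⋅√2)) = ({5/7} × [-5/42, 6⋅√2]) ∪ ({7/4, 7⋅√7} × [-1, 6⋅ℯ]) ∪ ([7/4, 7⋅√7] × {-1, 6⋅ℯ}) ∪ ((7/4, 7⋅√7] × (-1, 6⋅ℯ])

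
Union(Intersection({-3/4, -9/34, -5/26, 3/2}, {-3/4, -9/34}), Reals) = Reals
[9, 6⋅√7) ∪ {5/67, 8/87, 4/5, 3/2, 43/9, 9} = {5/67, 8/87, 4/5, 3/2, 43/9} ∪ [9, 6⋅√7)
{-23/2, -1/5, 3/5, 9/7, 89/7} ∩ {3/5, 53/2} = {3/5}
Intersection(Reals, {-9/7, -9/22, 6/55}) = {-9/7, -9/22, 6/55}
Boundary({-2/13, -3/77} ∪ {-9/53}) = {-9/53, -2/13, -3/77}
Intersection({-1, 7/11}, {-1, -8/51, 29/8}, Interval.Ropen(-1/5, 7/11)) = EmptySet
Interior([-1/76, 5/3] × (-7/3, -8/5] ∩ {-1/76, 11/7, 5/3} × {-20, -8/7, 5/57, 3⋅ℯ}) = ∅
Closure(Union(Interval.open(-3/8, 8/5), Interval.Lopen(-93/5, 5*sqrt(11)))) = Interval(-93/5, 5*sqrt(11))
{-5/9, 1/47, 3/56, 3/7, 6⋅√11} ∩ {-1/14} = ∅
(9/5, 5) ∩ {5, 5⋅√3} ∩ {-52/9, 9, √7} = ∅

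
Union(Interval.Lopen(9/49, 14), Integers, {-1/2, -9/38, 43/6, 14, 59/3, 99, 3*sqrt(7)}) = Union({-1/2, -9/38, 59/3}, Integers, Interval.Lopen(9/49, 14))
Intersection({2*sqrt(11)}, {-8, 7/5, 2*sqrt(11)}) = {2*sqrt(11)}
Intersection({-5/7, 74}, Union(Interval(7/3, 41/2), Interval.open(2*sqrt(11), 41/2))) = EmptySet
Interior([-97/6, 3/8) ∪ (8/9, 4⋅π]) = (-97/6, 3/8) ∪ (8/9, 4⋅π)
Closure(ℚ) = ℝ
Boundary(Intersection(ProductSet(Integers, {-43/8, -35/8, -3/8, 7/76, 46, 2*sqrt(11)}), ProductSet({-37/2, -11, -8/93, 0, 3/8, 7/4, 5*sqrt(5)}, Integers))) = ProductSet({-11, 0}, {46})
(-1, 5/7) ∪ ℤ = ℤ ∪ [-1, 5/7)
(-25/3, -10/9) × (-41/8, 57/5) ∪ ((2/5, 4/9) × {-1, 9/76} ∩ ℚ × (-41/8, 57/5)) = ((ℚ ∩ (2/5, 4/9)) × {-1, 9/76}) ∪ ((-25/3, -10/9) × (-41/8, 57/5))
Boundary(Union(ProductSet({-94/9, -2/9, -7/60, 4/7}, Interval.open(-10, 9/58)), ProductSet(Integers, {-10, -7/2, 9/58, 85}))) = Union(ProductSet({-94/9, -2/9, -7/60, 4/7}, Interval(-10, 9/58)), ProductSet(Integers, {-10, -7/2, 9/58, 85}))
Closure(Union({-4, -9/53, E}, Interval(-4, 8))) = Interval(-4, 8)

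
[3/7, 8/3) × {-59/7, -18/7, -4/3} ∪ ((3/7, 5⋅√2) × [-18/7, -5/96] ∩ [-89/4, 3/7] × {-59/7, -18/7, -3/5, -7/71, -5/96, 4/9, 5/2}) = [3/7, 8/3) × {-59/7, -18/7, -4/3}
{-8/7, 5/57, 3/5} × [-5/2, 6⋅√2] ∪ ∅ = {-8/7, 5/57, 3/5} × [-5/2, 6⋅√2]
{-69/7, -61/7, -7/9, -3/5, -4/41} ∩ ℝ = {-69/7, -61/7, -7/9, -3/5, -4/41}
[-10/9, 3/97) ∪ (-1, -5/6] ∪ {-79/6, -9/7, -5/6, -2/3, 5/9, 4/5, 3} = {-79/6, -9/7, 5/9, 4/5, 3} ∪ [-10/9, 3/97)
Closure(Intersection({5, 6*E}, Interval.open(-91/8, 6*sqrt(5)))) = {5}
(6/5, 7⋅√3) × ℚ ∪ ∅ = (6/5, 7⋅√3) × ℚ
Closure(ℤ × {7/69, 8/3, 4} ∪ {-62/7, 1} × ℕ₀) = ({-62/7, 1} × ℕ₀) ∪ (ℤ × {7/69, 8/3, 4})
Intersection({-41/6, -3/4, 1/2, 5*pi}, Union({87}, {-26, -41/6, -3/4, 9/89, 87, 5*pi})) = {-41/6, -3/4, 5*pi}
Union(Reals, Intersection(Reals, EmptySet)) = Reals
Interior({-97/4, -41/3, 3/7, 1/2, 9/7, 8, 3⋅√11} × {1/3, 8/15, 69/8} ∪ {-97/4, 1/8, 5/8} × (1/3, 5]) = ∅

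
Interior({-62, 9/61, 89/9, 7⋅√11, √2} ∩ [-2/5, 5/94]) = ∅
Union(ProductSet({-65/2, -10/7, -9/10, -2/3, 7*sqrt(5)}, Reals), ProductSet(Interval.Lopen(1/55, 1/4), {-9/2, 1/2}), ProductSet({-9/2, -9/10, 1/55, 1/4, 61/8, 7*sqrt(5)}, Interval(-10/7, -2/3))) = Union(ProductSet({-65/2, -10/7, -9/10, -2/3, 7*sqrt(5)}, Reals), ProductSet({-9/2, -9/10, 1/55, 1/4, 61/8, 7*sqrt(5)}, Interval(-10/7, -2/3)), ProductSet(Interval.Lopen(1/55, 1/4), {-9/2, 1/2}))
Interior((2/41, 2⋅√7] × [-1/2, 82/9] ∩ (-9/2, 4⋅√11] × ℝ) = (2/41, 2⋅√7) × (-1/2, 82/9)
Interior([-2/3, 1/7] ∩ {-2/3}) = ∅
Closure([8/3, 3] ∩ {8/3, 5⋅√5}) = {8/3}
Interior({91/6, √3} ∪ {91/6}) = ∅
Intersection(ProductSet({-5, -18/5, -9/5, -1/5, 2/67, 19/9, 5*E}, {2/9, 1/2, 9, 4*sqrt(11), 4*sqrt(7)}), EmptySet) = EmptySet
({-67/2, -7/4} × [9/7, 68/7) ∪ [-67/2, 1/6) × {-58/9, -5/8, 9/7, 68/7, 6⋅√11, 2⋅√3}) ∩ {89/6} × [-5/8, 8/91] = ∅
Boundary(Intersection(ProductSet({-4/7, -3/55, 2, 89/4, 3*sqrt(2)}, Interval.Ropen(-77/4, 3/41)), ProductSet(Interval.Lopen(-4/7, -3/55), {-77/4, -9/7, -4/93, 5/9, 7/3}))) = ProductSet({-3/55}, {-77/4, -9/7, -4/93})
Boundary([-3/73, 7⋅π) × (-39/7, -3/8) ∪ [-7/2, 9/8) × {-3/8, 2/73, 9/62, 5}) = ({-3/73, 7⋅π} × [-39/7, -3/8]) ∪ ([-7/2, 9/8] × {-3/8, 2/73, 9/62, 5}) ∪ ([-3/73, 7⋅π] × {-39/7, -3/8})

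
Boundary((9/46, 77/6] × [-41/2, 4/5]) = ({9/46, 77/6} × [-41/2, 4/5]) ∪ ([9/46, 77/6] × {-41/2, 4/5})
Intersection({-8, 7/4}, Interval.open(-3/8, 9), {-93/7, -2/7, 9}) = EmptySet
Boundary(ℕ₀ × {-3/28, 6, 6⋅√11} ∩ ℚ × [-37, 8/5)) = ℕ₀ × {-3/28}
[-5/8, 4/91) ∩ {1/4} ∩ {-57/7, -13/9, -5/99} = ∅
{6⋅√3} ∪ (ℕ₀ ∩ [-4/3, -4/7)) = {6⋅√3}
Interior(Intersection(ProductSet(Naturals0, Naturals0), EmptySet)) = EmptySet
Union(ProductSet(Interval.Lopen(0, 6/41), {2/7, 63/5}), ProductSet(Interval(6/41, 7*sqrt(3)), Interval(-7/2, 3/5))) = Union(ProductSet(Interval.Lopen(0, 6/41), {2/7, 63/5}), ProductSet(Interval(6/41, 7*sqrt(3)), Interval(-7/2, 3/5)))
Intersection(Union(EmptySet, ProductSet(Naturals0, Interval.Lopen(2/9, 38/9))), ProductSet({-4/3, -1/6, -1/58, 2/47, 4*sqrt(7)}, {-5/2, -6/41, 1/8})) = EmptySet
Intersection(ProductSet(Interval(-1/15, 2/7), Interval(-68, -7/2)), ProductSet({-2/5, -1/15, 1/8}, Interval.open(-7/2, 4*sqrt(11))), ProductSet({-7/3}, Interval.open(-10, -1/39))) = EmptySet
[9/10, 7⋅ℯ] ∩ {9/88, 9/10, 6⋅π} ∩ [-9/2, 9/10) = ∅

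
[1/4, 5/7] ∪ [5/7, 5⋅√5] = [1/4, 5⋅√5]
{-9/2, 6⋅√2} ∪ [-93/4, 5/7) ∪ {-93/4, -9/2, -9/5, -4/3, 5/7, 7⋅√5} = [-93/4, 5/7] ∪ {6⋅√2, 7⋅√5}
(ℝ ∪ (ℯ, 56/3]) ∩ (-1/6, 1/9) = (-1/6, 1/9)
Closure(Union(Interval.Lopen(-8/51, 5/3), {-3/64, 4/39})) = Interval(-8/51, 5/3)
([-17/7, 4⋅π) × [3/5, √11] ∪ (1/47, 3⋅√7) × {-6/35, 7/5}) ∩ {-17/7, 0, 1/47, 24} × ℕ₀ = {-17/7, 0, 1/47} × {1, 2, 3}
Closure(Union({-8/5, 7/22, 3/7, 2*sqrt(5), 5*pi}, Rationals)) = Reals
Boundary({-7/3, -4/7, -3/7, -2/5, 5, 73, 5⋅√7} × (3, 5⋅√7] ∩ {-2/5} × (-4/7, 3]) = ∅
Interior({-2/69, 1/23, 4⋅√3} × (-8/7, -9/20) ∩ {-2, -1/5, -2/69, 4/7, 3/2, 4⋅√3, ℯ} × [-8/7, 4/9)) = ∅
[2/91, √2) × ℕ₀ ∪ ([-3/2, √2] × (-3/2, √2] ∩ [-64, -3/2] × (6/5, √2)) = ([2/91, √2) × ℕ₀) ∪ ({-3/2} × (6/5, √2))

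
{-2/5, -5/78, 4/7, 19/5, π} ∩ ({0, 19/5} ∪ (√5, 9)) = {19/5, π}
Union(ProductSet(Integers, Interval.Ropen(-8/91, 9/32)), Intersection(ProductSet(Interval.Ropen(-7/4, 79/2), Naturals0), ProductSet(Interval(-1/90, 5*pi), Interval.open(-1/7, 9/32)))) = Union(ProductSet(Integers, Interval.Ropen(-8/91, 9/32)), ProductSet(Interval(-1/90, 5*pi), Range(0, 1, 1)))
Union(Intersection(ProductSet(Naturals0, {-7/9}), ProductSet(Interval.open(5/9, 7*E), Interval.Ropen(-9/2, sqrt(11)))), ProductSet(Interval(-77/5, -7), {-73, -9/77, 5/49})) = Union(ProductSet(Interval(-77/5, -7), {-73, -9/77, 5/49}), ProductSet(Range(1, 20, 1), {-7/9}))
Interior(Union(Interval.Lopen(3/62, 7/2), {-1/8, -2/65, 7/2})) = Interval.open(3/62, 7/2)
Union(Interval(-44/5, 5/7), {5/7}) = Interval(-44/5, 5/7)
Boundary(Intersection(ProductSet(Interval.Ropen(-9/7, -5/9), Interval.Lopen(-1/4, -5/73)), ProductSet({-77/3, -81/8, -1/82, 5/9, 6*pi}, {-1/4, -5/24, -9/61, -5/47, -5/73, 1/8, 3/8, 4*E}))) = EmptySet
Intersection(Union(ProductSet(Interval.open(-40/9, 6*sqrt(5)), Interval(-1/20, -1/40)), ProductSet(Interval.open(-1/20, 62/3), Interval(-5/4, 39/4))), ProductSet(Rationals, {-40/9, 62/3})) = EmptySet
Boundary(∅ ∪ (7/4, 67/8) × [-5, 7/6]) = ({7/4, 67/8} × [-5, 7/6]) ∪ ([7/4, 67/8] × {-5, 7/6})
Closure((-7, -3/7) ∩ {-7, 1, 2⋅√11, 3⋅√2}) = ∅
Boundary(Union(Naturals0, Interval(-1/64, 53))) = Union(Complement(Naturals0, Interval.open(-1/64, 53)), {-1/64})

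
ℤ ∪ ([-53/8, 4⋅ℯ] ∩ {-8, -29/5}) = ℤ ∪ {-29/5}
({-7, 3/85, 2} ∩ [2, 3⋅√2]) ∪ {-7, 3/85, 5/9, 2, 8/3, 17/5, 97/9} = {-7, 3/85, 5/9, 2, 8/3, 17/5, 97/9}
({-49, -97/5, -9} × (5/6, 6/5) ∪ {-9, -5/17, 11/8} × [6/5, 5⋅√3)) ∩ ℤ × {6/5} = {-9} × {6/5}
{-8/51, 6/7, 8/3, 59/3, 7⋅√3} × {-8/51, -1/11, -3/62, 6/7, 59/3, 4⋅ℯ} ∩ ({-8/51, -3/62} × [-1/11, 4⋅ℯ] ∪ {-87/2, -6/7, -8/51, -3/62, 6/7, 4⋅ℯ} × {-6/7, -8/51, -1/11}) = ({-8/51, 6/7} × {-8/51, -1/11}) ∪ ({-8/51} × {-1/11, -3/62, 6/7, 4⋅ℯ})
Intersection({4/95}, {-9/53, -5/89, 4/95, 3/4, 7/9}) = {4/95}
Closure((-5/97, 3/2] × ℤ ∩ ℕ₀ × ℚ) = {0, 1} × ℤ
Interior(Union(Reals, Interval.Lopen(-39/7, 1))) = Interval(-oo, oo)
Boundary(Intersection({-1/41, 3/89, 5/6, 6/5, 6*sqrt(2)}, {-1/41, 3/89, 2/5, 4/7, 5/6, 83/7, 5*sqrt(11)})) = {-1/41, 3/89, 5/6}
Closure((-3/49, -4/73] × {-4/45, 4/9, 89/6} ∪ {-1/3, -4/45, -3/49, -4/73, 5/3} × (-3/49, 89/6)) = ([-3/49, -4/73] × {-4/45, 4/9, 89/6}) ∪ ({-1/3, -4/45, -3/49, -4/73, 5/3} × [-3/49, 89/6])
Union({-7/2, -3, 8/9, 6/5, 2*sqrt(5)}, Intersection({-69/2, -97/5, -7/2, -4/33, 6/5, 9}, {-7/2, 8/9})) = {-7/2, -3, 8/9, 6/5, 2*sqrt(5)}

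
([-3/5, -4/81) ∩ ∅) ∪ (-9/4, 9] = (-9/4, 9]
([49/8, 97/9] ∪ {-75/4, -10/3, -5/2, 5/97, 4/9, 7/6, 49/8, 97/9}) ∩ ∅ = ∅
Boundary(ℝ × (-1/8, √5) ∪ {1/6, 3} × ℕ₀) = (ℝ × {-1/8, √5}) ∪ ({1/6, 3} × ℕ₀ \ (-1/8, √5))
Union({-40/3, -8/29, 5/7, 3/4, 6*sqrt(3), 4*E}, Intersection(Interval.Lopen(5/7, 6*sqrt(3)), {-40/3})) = {-40/3, -8/29, 5/7, 3/4, 6*sqrt(3), 4*E}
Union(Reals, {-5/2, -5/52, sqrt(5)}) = Reals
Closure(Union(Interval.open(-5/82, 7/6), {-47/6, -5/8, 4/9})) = Union({-47/6, -5/8}, Interval(-5/82, 7/6))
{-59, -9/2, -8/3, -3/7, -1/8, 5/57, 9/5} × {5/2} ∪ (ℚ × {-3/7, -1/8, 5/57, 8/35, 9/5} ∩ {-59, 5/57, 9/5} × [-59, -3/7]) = ({-59, 5/57, 9/5} × {-3/7}) ∪ ({-59, -9/2, -8/3, -3/7, -1/8, 5/57, 9/5} × {5/2})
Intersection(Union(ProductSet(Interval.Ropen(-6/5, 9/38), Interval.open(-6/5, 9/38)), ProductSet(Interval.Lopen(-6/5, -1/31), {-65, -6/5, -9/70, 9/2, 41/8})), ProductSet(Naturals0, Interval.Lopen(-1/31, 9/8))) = ProductSet(Range(0, 1, 1), Interval.open(-1/31, 9/38))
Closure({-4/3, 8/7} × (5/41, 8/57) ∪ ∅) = {-4/3, 8/7} × [5/41, 8/57]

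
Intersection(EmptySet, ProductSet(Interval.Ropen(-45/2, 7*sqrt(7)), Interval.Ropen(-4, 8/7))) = EmptySet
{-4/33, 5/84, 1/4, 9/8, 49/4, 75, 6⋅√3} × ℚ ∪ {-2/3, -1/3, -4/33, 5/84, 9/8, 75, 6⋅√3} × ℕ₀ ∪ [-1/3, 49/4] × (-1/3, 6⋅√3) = ({-2/3, -1/3, -4/33, 5/84, 9/8, 75, 6⋅√3} × ℕ₀) ∪ ({-4/33, 5/84, 1/4, 9/8, 49/4, 75, 6⋅√3} × ℚ) ∪ ([-1/3, 49/4] × (-1/3, 6⋅√3))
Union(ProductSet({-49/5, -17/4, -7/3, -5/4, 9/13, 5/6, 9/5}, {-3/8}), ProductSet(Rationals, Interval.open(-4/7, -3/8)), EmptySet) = Union(ProductSet({-49/5, -17/4, -7/3, -5/4, 9/13, 5/6, 9/5}, {-3/8}), ProductSet(Rationals, Interval.open(-4/7, -3/8)))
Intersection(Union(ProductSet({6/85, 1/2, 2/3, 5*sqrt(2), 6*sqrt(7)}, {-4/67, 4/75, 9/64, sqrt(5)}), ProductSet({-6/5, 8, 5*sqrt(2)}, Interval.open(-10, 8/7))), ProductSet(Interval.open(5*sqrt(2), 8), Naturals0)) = EmptySet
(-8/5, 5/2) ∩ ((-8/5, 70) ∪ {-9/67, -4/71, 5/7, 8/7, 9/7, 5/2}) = (-8/5, 5/2)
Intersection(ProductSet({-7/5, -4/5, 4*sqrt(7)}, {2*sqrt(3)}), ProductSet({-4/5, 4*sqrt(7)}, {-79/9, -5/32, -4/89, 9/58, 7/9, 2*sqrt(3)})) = ProductSet({-4/5, 4*sqrt(7)}, {2*sqrt(3)})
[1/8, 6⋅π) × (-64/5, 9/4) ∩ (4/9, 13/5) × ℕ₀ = (4/9, 13/5) × {0, 1, 2}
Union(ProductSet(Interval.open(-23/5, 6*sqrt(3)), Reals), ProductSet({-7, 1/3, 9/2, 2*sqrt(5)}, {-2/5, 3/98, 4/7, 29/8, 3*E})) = Union(ProductSet({-7, 1/3, 9/2, 2*sqrt(5)}, {-2/5, 3/98, 4/7, 29/8, 3*E}), ProductSet(Interval.open(-23/5, 6*sqrt(3)), Reals))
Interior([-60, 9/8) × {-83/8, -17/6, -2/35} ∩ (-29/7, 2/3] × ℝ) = ∅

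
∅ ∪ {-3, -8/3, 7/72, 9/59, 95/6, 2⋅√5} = {-3, -8/3, 7/72, 9/59, 95/6, 2⋅√5}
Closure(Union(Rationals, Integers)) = Reals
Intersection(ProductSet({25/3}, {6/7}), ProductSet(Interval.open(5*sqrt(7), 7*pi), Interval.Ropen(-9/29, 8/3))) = EmptySet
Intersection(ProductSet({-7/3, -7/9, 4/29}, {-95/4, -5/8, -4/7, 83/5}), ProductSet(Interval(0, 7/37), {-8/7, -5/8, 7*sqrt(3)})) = ProductSet({4/29}, {-5/8})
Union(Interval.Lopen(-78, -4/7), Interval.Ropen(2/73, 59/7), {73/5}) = Union({73/5}, Interval.Lopen(-78, -4/7), Interval.Ropen(2/73, 59/7))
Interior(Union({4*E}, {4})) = EmptySet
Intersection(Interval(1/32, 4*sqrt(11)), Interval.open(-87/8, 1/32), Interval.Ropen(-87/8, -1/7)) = EmptySet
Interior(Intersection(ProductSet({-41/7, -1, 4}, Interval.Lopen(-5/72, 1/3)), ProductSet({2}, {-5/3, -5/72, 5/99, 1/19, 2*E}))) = EmptySet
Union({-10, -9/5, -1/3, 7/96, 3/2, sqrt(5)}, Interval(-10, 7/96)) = Union({3/2, sqrt(5)}, Interval(-10, 7/96))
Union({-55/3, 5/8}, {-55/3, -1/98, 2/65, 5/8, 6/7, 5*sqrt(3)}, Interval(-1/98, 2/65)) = Union({-55/3, 5/8, 6/7, 5*sqrt(3)}, Interval(-1/98, 2/65))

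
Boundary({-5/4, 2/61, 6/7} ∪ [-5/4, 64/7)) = {-5/4, 64/7}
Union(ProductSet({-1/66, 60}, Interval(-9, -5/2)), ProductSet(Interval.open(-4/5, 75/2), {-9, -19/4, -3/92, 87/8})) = Union(ProductSet({-1/66, 60}, Interval(-9, -5/2)), ProductSet(Interval.open(-4/5, 75/2), {-9, -19/4, -3/92, 87/8}))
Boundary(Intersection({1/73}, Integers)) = EmptySet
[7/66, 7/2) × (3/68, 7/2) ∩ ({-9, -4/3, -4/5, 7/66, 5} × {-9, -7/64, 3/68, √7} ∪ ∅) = {7/66} × {√7}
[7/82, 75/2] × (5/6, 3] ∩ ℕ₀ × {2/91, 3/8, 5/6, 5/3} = {1, 2, …, 37} × {5/3}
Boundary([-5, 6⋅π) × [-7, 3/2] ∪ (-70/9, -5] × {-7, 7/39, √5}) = ({-5, 6⋅π} × [-7, 3/2]) ∪ ([-5, 6⋅π] × {-7, 3/2}) ∪ ([-70/9, -5] × {-7, 7/39, √5})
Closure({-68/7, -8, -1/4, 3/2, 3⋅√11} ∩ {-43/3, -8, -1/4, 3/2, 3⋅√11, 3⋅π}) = {-8, -1/4, 3/2, 3⋅√11}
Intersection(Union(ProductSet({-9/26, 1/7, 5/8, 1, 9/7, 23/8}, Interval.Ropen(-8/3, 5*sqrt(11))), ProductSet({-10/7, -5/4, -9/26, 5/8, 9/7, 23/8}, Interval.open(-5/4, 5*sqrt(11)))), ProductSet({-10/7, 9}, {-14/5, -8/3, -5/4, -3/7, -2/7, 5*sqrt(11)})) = ProductSet({-10/7}, {-3/7, -2/7})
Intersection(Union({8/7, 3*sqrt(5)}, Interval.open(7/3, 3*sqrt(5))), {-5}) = EmptySet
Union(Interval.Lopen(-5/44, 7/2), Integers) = Union(Integers, Interval.Lopen(-5/44, 7/2))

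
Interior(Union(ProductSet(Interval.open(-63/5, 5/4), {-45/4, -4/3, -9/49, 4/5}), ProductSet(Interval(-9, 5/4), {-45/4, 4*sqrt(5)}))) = EmptySet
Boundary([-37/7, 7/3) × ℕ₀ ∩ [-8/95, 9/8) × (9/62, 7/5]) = [-8/95, 9/8] × {1}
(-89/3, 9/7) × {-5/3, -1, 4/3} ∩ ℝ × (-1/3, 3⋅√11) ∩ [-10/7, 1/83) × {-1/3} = ∅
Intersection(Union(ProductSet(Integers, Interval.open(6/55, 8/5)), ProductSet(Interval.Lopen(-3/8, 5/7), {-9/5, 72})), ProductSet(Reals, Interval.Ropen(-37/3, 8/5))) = Union(ProductSet(Integers, Interval.open(6/55, 8/5)), ProductSet(Interval.Lopen(-3/8, 5/7), {-9/5}))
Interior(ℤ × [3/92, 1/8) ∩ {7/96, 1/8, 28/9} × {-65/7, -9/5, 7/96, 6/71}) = ∅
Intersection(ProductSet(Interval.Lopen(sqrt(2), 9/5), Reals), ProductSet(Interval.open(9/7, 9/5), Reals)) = ProductSet(Interval.open(sqrt(2), 9/5), Reals)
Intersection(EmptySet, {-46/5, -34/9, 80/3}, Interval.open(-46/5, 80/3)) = EmptySet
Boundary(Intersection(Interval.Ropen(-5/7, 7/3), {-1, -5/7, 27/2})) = {-5/7}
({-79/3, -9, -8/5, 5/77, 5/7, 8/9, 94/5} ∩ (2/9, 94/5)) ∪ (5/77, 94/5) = (5/77, 94/5)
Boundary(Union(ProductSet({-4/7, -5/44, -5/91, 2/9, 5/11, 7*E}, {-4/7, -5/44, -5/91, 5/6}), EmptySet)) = ProductSet({-4/7, -5/44, -5/91, 2/9, 5/11, 7*E}, {-4/7, -5/44, -5/91, 5/6})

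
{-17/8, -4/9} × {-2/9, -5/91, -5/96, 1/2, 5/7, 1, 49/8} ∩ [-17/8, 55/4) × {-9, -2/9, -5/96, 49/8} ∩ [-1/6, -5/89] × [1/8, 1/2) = ∅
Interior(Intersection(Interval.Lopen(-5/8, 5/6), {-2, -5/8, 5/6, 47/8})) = EmptySet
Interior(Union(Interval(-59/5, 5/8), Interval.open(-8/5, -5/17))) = Interval.open(-59/5, 5/8)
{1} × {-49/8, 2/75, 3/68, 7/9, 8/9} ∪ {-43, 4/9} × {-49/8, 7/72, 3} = ({-43, 4/9} × {-49/8, 7/72, 3}) ∪ ({1} × {-49/8, 2/75, 3/68, 7/9, 8/9})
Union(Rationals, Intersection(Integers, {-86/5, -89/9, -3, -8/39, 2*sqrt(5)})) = Rationals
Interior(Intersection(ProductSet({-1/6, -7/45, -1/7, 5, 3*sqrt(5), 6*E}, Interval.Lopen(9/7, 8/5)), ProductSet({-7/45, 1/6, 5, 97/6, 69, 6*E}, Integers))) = EmptySet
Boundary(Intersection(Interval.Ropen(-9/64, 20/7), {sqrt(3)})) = {sqrt(3)}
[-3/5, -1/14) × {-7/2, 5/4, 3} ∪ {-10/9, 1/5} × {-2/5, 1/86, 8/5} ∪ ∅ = ({-10/9, 1/5} × {-2/5, 1/86, 8/5}) ∪ ([-3/5, -1/14) × {-7/2, 5/4, 3})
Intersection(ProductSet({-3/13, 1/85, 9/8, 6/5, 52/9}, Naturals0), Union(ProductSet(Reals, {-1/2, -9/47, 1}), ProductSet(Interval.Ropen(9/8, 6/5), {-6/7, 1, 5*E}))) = ProductSet({-3/13, 1/85, 9/8, 6/5, 52/9}, {1})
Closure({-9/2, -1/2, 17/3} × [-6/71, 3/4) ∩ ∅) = ∅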